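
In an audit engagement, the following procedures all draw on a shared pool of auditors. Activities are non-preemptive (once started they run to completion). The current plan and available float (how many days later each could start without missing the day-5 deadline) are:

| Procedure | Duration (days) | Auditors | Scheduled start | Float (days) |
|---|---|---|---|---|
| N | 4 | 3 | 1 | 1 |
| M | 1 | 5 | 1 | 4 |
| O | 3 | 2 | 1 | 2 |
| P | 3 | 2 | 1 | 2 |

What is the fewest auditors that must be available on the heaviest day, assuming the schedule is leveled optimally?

Early-start (N@1, M@1, O@1, P@1) gives peak 12: d1:12  d2:7  d3:7  d4:3  d5:0.
Shift M→5.
Schedule N@1, M@5, O@1, P@1: d1:7  d2:7  d3:7  d4:3  d5:5 — peak 7.

7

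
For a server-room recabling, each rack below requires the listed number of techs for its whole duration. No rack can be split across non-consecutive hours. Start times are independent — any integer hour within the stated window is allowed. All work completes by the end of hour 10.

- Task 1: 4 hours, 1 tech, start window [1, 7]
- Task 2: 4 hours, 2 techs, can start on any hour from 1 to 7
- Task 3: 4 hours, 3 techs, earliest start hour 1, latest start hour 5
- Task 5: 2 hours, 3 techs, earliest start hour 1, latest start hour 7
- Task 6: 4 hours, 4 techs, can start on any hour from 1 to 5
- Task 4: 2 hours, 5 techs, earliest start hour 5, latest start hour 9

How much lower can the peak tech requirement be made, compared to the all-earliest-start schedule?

Early-start peak: h1:13  h2:13  h3:10  h4:10  h5:5  h6:5  h7:0  h8:0  h9:0  h10:0 ⇒ 13.
Leveled (Task 1@7, Task 2@1, Task 3@5, Task 5@5, Task 6@1, Task 4@9): h1:6  h2:6  h3:6  h4:6  h5:6  h6:6  h7:4  h8:4  h9:6  h10:6 ⇒ 6.
Reduction 13 − 6 = 7.

7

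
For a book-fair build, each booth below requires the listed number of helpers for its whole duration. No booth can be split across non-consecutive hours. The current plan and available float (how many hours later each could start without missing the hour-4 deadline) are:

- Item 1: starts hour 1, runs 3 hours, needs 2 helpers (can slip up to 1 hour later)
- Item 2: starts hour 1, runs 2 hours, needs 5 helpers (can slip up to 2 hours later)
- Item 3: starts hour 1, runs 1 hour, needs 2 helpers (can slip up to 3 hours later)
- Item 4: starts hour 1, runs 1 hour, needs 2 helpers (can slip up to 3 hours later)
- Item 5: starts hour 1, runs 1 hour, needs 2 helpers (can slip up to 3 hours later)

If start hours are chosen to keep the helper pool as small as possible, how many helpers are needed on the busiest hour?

7

Early-start (Item 1@1, Item 2@1, Item 3@1, Item 4@1, Item 5@1) gives peak 13: h1:13  h2:7  h3:2  h4:0.
Shift Item 3→3, Item 4→3, Item 5→4.
Schedule Item 1@1, Item 2@1, Item 3@3, Item 4@3, Item 5@4: h1:7  h2:7  h3:6  h4:2 — peak 7.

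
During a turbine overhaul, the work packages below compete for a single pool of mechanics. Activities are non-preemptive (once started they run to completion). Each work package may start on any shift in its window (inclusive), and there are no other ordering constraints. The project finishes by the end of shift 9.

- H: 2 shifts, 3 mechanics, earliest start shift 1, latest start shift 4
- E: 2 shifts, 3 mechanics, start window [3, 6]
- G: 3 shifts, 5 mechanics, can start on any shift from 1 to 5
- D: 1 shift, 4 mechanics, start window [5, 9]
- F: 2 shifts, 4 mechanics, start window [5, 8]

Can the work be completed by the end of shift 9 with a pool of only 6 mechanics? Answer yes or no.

Schedule H@4, E@4, G@1, D@6, F@7: s1:5  s2:5  s3:5  s4:6  s5:6  s6:4  s7:4  s8:4  s9:0 — peak 6 ≤ 6.

yes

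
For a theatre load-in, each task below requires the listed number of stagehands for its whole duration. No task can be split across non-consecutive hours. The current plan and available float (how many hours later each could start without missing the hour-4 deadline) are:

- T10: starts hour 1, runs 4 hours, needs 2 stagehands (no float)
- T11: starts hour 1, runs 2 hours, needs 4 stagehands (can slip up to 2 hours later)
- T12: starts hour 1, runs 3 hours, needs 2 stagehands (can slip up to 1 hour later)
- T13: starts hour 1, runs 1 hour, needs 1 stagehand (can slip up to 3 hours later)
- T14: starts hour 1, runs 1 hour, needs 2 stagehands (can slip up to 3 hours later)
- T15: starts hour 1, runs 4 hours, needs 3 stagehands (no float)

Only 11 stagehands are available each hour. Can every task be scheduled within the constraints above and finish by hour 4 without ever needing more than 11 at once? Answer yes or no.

yes

Schedule T10@1, T11@1, T12@1, T13@3, T14@3, T15@1: h1:11  h2:11  h3:10  h4:5 — peak 11 ≤ 11.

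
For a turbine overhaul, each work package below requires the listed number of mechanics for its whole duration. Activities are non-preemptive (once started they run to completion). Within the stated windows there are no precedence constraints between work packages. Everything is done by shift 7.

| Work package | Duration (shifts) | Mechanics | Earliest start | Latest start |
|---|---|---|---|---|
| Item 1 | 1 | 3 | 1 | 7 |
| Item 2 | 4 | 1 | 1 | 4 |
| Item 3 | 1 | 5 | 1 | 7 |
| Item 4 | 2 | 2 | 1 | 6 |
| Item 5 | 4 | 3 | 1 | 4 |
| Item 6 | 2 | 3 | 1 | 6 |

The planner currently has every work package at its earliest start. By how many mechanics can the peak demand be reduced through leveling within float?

11

Early-start peak: s1:17  s2:9  s3:4  s4:4  s5:0  s6:0  s7:0 ⇒ 17.
Leveled (Item 1@1, Item 2@1, Item 3@2, Item 4@3, Item 5@3, Item 6@5): s1:4  s2:6  s3:6  s4:6  s5:6  s6:6  s7:0 ⇒ 6.
Reduction 17 − 6 = 11.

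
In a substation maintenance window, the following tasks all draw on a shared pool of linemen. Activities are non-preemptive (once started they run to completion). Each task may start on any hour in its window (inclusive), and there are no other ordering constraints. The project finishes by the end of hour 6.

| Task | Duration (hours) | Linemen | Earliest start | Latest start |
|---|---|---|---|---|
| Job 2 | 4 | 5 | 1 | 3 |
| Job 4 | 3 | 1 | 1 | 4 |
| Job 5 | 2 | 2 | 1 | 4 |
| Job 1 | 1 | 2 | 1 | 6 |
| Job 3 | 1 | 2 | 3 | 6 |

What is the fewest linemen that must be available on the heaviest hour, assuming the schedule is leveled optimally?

Early-start (Job 2@1, Job 4@1, Job 5@1, Job 1@1, Job 3@3) gives peak 10: h1:10  h2:8  h3:8  h4:5  h5:0  h6:0.
Shift Job 5→4, Job 1→5, Job 3→5.
Schedule Job 2@1, Job 4@1, Job 5@4, Job 1@5, Job 3@5: h1:6  h2:6  h3:6  h4:7  h5:6  h6:0 — peak 7.

7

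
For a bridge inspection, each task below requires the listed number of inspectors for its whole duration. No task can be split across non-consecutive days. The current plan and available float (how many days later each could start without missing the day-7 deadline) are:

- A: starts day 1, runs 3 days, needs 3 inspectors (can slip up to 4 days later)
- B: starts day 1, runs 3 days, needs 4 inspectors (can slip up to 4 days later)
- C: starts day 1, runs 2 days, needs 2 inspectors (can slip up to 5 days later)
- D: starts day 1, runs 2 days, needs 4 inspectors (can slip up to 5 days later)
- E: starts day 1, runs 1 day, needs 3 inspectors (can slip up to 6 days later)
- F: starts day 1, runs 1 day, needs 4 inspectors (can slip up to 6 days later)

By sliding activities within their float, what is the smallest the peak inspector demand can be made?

7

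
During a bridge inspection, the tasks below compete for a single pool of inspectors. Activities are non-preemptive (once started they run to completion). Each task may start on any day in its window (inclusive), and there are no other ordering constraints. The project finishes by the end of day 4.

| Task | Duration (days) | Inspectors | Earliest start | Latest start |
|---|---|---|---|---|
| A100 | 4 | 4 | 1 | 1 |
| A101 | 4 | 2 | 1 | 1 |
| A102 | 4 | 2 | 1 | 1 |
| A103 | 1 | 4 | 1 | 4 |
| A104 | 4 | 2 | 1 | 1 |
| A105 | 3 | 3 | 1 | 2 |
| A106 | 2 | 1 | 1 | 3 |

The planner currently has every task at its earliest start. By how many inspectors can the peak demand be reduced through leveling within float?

4

Early-start peak: d1:18  d2:14  d3:13  d4:10 ⇒ 18.
Leveled (A100@1, A101@1, A102@1, A103@1, A104@1, A105@2, A106@2): d1:14  d2:14  d3:14  d4:13 ⇒ 14.
Reduction 18 − 14 = 4.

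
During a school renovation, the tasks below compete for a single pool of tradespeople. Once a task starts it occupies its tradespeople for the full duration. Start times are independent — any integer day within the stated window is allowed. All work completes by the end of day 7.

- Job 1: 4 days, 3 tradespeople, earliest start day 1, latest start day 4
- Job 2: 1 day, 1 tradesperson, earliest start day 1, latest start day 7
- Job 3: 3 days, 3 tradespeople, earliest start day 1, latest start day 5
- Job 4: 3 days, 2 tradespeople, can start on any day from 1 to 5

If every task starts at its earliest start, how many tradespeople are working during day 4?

At early start, day 4 has: Job 1.
Demand: 3 = 3.

3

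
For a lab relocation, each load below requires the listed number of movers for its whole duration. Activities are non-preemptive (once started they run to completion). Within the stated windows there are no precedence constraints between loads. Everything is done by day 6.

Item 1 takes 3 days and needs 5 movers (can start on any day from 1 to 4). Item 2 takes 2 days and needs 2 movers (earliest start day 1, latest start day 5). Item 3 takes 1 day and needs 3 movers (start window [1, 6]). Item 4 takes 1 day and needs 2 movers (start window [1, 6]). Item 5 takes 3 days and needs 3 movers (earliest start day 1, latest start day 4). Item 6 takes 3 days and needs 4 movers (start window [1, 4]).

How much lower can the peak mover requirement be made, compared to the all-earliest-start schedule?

Early-start peak: d1:19  d2:14  d3:12  d4:0  d5:0  d6:0 ⇒ 19.
Leveled (Item 1@1, Item 2@4, Item 3@6, Item 4@4, Item 5@1, Item 6@4): d1:8  d2:8  d3:8  d4:8  d5:6  d6:7 ⇒ 8.
Reduction 19 − 8 = 11.

11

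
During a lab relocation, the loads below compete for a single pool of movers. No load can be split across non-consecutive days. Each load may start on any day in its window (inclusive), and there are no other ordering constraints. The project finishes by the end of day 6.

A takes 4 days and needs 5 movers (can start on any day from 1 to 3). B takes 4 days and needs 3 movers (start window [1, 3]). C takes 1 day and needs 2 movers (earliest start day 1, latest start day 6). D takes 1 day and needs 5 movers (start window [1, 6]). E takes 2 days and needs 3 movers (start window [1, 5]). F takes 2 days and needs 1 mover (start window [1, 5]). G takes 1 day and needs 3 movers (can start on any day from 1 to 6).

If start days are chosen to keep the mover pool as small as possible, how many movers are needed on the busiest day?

9

Early-start (A@1, B@1, C@1, D@1, E@1, F@1, G@1) gives peak 22: d1:22  d2:12  d3:8  d4:8  d5:0  d6:0.
Shift C→5, D→6, E→5, G→5.
Schedule A@1, B@1, C@5, D@6, E@5, F@1, G@5: d1:9  d2:9  d3:8  d4:8  d5:8  d6:8 — peak 9.
Total mover-days = 50 over 6 days ⇒ peak ≥ ⌈50/6⌉ = 9, so 9 is optimal.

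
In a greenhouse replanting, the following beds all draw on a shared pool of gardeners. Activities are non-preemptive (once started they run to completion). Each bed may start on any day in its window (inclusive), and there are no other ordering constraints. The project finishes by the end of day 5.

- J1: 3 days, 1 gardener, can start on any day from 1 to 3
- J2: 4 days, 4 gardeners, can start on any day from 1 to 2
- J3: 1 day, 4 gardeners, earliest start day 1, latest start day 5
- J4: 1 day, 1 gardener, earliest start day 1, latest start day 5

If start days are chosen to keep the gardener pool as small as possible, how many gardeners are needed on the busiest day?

5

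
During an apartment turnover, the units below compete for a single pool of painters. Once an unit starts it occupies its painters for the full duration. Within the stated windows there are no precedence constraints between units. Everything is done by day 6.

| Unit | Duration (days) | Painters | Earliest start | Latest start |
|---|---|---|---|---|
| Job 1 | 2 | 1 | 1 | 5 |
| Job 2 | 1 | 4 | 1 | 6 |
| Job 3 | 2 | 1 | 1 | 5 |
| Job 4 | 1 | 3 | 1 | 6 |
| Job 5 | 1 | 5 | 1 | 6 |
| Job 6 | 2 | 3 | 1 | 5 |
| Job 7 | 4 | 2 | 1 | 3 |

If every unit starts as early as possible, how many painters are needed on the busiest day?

19

Early-start schedule: Job 1@1, Job 2@1, Job 3@1, Job 4@1, Job 5@1, Job 6@1, Job 7@1.
Load per day: day 1: 19, day 2: 7, day 3: 2, day 4: 2, day 5: 0, day 6: 0.
Peak is 19.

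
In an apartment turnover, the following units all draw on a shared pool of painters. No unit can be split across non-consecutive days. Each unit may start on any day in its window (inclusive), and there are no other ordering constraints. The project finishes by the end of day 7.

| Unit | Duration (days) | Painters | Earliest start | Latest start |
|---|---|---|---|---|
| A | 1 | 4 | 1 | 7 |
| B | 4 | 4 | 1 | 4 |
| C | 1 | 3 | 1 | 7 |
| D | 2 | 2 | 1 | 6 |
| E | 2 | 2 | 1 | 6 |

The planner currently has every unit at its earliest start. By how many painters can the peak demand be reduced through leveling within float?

Early-start peak: d1:15  d2:8  d3:4  d4:4  d5:0  d6:0  d7:0 ⇒ 15.
Leveled (A@1, B@2, C@6, D@1, E@3): d1:6  d2:6  d3:6  d4:6  d5:4  d6:3  d7:0 ⇒ 6.
Reduction 15 − 6 = 9.

9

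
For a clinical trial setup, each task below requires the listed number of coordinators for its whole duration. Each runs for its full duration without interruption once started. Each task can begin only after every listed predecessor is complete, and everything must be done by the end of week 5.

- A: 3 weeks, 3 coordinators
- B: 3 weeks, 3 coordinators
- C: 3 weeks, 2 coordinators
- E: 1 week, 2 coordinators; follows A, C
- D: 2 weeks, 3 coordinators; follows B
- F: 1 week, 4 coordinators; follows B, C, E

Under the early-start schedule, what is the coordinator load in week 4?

5

At early start, week 4 has: E, D.
Demand: 2 + 3 = 5.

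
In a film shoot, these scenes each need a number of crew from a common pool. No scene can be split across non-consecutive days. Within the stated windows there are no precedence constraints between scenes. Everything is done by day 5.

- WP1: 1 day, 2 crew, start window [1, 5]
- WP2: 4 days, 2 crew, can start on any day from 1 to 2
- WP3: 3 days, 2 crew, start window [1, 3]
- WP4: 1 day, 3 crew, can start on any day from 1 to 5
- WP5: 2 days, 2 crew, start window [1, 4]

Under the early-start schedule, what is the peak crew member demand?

11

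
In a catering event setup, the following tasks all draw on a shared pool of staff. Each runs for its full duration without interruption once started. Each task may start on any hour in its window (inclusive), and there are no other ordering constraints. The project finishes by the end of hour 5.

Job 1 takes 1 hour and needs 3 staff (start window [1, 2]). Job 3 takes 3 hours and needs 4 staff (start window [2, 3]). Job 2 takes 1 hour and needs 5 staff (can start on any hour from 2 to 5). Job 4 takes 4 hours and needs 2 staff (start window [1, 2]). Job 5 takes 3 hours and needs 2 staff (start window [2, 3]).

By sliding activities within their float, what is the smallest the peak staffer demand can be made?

8

Early-start (Job 1@1, Job 3@2, Job 2@2, Job 4@1, Job 5@2) gives peak 13: h1:5  h2:13  h3:8  h4:8  h5:0.
Shift Job 2→5.
Schedule Job 1@1, Job 3@2, Job 2@5, Job 4@1, Job 5@2: h1:5  h2:8  h3:8  h4:8  h5:5 — peak 8.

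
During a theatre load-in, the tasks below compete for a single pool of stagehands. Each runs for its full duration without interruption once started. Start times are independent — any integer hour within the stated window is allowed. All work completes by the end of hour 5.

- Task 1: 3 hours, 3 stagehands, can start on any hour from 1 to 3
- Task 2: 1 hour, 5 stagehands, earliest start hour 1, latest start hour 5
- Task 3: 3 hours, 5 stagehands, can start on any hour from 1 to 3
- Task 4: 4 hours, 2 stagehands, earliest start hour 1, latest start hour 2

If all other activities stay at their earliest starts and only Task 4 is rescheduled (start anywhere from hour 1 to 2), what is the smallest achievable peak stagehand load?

13

Task 4@1: h1:15  h2:10  h3:10  h4:2  h5:0 → peak 15
Task 4@2: h1:13  h2:10  h3:10  h4:2  h5:2 → peak 13
Best is Task 4@2, peak 13.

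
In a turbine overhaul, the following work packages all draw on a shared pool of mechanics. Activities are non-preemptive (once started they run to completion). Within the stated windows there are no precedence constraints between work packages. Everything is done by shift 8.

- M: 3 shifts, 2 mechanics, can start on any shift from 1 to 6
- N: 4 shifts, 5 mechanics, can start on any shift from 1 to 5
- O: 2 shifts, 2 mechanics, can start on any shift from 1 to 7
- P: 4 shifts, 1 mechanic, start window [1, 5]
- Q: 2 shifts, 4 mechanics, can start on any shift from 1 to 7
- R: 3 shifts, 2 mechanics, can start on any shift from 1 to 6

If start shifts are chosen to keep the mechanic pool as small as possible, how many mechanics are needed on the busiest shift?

Early-start (M@1, N@1, O@1, P@1, Q@1, R@1) gives peak 16: s1:16  s2:16  s3:10  s4:6  s5:0  s6:0  s7:0  s8:0.
Shift O→4, P→5, Q→5, R→6.
Schedule M@1, N@1, O@4, P@5, Q@5, R@6: s1:7  s2:7  s3:7  s4:7  s5:7  s6:7  s7:3  s8:3 — peak 7.

7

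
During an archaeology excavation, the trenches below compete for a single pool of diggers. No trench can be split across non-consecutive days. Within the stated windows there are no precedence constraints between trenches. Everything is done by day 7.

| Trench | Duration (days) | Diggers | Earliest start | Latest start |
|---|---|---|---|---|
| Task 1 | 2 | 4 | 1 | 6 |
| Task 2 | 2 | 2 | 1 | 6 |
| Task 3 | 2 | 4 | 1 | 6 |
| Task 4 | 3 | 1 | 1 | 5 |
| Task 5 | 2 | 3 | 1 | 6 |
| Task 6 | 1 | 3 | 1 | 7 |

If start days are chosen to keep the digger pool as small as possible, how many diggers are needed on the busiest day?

5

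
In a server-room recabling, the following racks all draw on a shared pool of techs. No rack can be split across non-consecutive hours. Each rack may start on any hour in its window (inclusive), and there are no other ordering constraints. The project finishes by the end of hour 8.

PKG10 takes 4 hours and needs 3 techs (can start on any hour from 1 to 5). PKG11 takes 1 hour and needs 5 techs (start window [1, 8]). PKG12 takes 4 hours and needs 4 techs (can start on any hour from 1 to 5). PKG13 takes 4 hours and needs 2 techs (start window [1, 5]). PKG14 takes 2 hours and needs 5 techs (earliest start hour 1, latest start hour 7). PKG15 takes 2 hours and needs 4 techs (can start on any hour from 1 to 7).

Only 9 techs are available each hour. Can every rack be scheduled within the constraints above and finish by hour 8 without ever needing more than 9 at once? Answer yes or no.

yes

Schedule PKG10@1, PKG11@1, PKG12@2, PKG13@2, PKG14@6, PKG15@6: h1:8  h2:9  h3:9  h4:9  h5:6  h6:9  h7:9  h8:0 — peak 9 ≤ 9.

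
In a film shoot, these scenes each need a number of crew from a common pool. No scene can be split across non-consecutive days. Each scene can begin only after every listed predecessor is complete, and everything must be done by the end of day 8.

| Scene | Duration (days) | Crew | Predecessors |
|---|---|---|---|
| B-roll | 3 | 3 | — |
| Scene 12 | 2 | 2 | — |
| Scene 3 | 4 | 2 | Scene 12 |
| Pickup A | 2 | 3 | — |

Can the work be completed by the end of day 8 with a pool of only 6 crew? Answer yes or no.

yes

Schedule B-roll@1, Scene 12@1, Scene 3@3, Pickup A@4: d1:5  d2:5  d3:5  d4:5  d5:5  d6:2  d7:0  d8:0 — peak 5 ≤ 6.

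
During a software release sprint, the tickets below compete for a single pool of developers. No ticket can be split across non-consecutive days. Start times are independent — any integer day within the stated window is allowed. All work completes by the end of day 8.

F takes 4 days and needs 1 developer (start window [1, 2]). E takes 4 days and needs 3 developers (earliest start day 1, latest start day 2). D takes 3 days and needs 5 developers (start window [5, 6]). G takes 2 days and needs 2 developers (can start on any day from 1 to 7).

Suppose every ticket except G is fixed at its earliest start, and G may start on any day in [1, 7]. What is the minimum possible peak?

G@1: d1:6  d2:6  d3:4  d4:4  d5:5  d6:5  d7:5  d8:0 → peak 6
G@2: d1:4  d2:6  d3:6  d4:4  d5:5  d6:5  d7:5  d8:0 → peak 6
G@3: d1:4  d2:4  d3:6  d4:6  d5:5  d6:5  d7:5  d8:0 → peak 6
G@4: d1:4  d2:4  d3:4  d4:6  d5:7  d6:5  d7:5  d8:0 → peak 7
G@5: d1:4  d2:4  d3:4  d4:4  d5:7  d6:7  d7:5  d8:0 → peak 7
G@6: d1:4  d2:4  d3:4  d4:4  d5:5  d6:7  d7:7  d8:0 → peak 7
G@7: d1:4  d2:4  d3:4  d4:4  d5:5  d6:5  d7:7  d8:2 → peak 7
Best is G@1, peak 6.

6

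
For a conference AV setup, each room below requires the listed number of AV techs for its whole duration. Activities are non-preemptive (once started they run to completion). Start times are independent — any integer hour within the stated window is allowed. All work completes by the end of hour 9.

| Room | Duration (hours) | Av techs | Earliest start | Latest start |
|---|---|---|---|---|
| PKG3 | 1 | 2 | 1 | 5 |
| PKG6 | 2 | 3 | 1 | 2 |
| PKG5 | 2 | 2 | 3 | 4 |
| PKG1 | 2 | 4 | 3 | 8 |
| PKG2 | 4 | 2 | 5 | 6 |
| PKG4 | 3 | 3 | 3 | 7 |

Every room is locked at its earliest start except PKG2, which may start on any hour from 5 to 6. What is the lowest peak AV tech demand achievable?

9

PKG2@5: h1:5  h2:3  h3:9  h4:9  h5:5  h6:2  h7:2  h8:2  h9:0 → peak 9
PKG2@6: h1:5  h2:3  h3:9  h4:9  h5:3  h6:2  h7:2  h8:2  h9:2 → peak 9
Best is PKG2@5, peak 9.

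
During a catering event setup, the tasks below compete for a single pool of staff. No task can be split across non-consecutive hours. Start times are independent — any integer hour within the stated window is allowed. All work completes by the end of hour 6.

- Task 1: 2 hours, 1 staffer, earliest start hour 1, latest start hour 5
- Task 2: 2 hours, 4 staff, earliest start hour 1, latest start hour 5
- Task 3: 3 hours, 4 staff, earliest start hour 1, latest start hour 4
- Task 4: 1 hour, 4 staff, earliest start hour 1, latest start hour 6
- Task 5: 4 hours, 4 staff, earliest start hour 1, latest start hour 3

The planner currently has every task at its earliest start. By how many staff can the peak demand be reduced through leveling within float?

Early-start peak: h1:17  h2:13  h3:8  h4:4  h5:0  h6:0 ⇒ 17.
Leveled (Task 1@1, Task 2@1, Task 3@3, Task 4@6, Task 5@3): h1:5  h2:5  h3:8  h4:8  h5:8  h6:8 ⇒ 8.
Reduction 17 − 8 = 9.

9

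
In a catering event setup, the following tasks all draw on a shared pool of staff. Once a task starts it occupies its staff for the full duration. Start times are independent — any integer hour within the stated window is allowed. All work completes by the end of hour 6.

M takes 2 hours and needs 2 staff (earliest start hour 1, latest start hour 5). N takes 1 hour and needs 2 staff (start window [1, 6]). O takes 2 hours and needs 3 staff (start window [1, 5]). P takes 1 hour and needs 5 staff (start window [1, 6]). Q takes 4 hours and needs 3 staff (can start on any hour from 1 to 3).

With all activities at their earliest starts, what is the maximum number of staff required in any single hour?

15

Early-start schedule: M@1, N@1, O@1, P@1, Q@1.
Load per hour: hour 1: 15, hour 2: 8, hour 3: 3, hour 4: 3, hour 5: 0, hour 6: 0.
Peak is 15.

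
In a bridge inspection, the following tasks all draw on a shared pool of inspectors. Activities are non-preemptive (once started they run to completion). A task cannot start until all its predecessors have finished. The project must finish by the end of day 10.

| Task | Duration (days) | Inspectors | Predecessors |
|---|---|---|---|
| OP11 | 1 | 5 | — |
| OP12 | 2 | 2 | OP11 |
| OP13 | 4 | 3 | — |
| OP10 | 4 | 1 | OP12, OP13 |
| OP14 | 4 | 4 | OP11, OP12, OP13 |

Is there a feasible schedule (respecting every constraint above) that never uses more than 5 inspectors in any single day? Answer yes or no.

Schedule OP11@1, OP12@2, OP13@2, OP10@6, OP14@6: d1:5  d2:5  d3:5  d4:3  d5:3  d6:5  d7:5  d8:5  d9:5  d10:0 — peak 5 ≤ 5.

yes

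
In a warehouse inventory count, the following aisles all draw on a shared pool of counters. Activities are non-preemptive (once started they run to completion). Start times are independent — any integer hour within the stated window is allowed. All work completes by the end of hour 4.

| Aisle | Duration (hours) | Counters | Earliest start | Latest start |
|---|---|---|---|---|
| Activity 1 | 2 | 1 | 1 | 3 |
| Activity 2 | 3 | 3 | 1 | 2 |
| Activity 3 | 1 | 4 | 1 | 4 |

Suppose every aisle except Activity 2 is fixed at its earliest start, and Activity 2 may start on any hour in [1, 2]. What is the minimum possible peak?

5

Activity 2@1: h1:8  h2:4  h3:3  h4:0 → peak 8
Activity 2@2: h1:5  h2:4  h3:3  h4:3 → peak 5
Best is Activity 2@2, peak 5.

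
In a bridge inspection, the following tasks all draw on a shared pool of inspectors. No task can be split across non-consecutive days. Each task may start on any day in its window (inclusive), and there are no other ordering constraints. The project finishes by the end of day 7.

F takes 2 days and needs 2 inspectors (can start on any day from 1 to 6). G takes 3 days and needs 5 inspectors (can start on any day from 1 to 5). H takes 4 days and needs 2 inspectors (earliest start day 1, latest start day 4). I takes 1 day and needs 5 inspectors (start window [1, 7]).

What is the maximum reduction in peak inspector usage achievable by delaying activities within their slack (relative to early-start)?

7

Early-start peak: d1:14  d2:9  d3:7  d4:2  d5:0  d6:0  d7:0 ⇒ 14.
Leveled (F@1, G@1, H@3, I@4): d1:7  d2:7  d3:7  d4:7  d5:2  d6:2  d7:0 ⇒ 7.
Reduction 14 − 7 = 7.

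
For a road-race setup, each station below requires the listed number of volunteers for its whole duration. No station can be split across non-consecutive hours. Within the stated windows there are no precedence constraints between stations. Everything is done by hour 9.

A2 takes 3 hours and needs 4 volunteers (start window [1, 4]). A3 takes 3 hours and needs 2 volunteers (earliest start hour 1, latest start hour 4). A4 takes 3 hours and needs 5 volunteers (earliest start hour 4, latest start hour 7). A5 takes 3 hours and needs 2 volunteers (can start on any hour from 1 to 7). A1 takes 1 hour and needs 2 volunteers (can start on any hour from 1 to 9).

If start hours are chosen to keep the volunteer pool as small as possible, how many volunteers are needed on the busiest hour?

6

Early-start (A2@1, A3@1, A4@4, A5@1, A1@1) gives peak 10: h1:10  h2:8  h3:8  h4:5  h5:5  h6:5  h7:0  h8:0  h9:0.
Shift A5→7, A1→7.
Schedule A2@1, A3@1, A4@4, A5@7, A1@7: h1:6  h2:6  h3:6  h4:5  h5:5  h6:5  h7:4  h8:2  h9:2 — peak 6.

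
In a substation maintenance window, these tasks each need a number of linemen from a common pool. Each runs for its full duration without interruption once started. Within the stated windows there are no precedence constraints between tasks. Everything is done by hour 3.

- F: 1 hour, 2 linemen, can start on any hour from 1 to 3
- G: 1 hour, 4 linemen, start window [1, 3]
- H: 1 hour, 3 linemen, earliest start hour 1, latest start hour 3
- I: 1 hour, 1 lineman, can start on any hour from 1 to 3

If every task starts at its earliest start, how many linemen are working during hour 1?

10

At early start, hour 1 has: F, G, H, I.
Demand: 2 + 4 + 3 + 1 = 10.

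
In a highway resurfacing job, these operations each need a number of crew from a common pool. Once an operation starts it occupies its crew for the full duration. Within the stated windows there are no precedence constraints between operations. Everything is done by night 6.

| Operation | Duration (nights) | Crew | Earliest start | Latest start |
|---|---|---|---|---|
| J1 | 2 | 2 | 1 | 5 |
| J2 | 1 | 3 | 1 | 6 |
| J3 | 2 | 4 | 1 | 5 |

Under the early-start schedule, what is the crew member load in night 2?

6

At early start, night 2 has: J1, J3.
Demand: 2 + 4 = 6.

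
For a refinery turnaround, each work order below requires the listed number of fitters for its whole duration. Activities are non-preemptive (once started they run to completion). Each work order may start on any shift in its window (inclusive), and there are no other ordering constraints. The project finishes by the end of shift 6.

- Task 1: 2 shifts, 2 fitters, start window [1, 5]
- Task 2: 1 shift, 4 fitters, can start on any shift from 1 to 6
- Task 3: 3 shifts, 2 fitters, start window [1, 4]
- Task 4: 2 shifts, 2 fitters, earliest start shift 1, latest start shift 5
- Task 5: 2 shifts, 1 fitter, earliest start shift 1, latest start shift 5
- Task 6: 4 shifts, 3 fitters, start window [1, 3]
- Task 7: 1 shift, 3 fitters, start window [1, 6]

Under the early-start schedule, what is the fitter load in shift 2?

At early start, shift 2 has: Task 1, Task 3, Task 4, Task 5, Task 6.
Demand: 2 + 2 + 2 + 1 + 3 = 10.

10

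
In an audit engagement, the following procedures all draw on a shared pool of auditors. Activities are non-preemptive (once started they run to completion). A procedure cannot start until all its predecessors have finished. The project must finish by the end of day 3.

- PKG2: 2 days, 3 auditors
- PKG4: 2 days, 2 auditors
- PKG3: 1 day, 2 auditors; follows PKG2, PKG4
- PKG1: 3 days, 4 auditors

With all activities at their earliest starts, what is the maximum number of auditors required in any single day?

9

Early-start schedule: PKG2@1, PKG4@1, PKG3@3, PKG1@1.
Load per day: day 1: 9, day 2: 9, day 3: 6.
Peak is 9.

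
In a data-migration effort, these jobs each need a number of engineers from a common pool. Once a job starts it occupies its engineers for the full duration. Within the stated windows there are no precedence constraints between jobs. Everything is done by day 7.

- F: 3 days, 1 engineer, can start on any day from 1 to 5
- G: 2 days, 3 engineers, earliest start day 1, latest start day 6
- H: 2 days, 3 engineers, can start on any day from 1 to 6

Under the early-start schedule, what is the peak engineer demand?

7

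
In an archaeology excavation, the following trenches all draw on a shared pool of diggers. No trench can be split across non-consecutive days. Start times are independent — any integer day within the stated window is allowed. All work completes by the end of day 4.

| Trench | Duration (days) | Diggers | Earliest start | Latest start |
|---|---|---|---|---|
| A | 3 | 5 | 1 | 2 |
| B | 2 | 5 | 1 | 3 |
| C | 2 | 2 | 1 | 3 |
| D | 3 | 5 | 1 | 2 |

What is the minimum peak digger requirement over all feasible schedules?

Early-start (A@1, B@1, C@1, D@1) gives peak 17: d1:17  d2:17  d3:10  d4:0.
Shift C→3.
Schedule A@1, B@1, C@3, D@1: d1:15  d2:15  d3:12  d4:2 — peak 15.

15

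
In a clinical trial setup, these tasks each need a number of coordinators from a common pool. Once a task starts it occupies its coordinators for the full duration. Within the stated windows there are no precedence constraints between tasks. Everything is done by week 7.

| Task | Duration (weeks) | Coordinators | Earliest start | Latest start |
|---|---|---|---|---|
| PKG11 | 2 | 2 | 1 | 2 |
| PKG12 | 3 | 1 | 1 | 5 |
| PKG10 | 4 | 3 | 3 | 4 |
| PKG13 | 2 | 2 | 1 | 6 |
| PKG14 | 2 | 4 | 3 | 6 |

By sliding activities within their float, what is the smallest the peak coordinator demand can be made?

7

Early-start (PKG11@1, PKG12@1, PKG10@3, PKG13@1, PKG14@3) gives peak 8: w1:5  w2:5  w3:8  w4:7  w5:3  w6:3  w7:0.
Shift PKG14→4.
Schedule PKG11@1, PKG12@1, PKG10@3, PKG13@1, PKG14@4: w1:5  w2:5  w3:4  w4:7  w5:7  w6:3  w7:0 — peak 7.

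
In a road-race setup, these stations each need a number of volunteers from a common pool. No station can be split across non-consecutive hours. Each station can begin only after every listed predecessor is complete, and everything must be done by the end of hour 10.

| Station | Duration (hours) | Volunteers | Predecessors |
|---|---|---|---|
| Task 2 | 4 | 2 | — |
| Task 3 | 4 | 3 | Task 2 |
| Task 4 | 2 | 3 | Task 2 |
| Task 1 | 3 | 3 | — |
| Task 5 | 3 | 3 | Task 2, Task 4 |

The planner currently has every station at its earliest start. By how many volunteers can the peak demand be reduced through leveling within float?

0

Early-start peak: h1:5  h2:5  h3:5  h4:2  h5:6  h6:6  h7:6  h8:6  h9:3  h10:0 ⇒ 6.
Leveled (Task 2@1, Task 3@5, Task 4@5, Task 1@1, Task 5@7): h1:5  h2:5  h3:5  h4:2  h5:6  h6:6  h7:6  h8:6  h9:3  h10:0 ⇒ 6.
Reduction 6 − 6 = 0.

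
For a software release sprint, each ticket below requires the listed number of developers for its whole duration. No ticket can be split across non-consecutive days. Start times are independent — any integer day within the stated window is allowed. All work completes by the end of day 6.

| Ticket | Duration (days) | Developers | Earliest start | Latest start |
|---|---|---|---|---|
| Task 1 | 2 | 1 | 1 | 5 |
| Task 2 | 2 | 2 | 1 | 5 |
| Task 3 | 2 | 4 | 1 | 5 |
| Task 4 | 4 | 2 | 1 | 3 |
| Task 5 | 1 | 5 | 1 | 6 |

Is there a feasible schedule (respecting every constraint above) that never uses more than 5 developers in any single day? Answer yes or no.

no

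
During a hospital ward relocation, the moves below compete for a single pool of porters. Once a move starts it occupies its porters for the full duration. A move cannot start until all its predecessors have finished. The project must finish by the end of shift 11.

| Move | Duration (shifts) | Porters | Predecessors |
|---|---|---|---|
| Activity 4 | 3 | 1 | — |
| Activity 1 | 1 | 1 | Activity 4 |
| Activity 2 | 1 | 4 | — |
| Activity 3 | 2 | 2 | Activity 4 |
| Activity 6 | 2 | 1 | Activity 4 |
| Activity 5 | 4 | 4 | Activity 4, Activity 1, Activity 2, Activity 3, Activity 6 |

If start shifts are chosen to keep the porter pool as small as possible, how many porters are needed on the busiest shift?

4

Early-start (Activity 4@1, Activity 1@4, Activity 2@1, Activity 3@4, Activity 6@4, Activity 5@6) gives peak 5: s1:5  s2:1  s3:1  s4:4  s5:3  s6:4  s7:4  s8:4  s9:4  s10:0  s11:0.
Shift Activity 2→5, Activity 3→6, Activity 6→6, Activity 5→8.
Schedule Activity 4@1, Activity 1@4, Activity 2@5, Activity 3@6, Activity 6@6, Activity 5@8: s1:1  s2:1  s3:1  s4:1  s5:4  s6:3  s7:3  s8:4  s9:4  s10:4  s11:4 — peak 4.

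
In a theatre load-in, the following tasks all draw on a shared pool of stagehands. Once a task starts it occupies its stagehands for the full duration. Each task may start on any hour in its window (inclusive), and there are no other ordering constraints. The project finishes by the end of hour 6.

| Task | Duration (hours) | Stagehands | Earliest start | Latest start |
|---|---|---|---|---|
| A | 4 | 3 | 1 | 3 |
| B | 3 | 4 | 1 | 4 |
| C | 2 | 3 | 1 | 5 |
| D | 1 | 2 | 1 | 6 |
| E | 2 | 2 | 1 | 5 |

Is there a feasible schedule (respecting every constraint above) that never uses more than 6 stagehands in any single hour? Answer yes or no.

no

The minimum achievable peak is 7; 6 < 7, so no feasible schedule stays within the cap.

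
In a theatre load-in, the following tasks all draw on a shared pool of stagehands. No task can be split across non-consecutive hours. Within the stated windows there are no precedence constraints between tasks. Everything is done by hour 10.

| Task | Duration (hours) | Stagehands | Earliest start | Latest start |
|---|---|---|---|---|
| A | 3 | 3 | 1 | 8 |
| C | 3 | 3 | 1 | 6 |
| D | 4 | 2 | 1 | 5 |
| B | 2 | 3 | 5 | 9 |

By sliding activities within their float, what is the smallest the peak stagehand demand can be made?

5

Early-start (A@1, C@1, D@1, B@5) gives peak 8: h1:8  h2:8  h3:8  h4:2  h5:3  h6:3  h7:0  h8:0  h9:0  h10:0.
Shift C→4, B→7.
Schedule A@1, C@4, D@1, B@7: h1:5  h2:5  h3:5  h4:5  h5:3  h6:3  h7:3  h8:3  h9:0  h10:0 — peak 5.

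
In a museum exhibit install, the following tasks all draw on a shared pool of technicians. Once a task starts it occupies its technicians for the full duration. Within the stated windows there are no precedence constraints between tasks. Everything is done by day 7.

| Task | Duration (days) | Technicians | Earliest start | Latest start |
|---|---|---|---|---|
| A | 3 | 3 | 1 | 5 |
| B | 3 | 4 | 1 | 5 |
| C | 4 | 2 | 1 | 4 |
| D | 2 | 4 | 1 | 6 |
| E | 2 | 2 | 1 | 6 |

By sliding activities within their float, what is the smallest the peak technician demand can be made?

7

Early-start (A@1, B@1, C@1, D@1, E@1) gives peak 15: d1:15  d2:15  d3:9  d4:2  d5:0  d6:0  d7:0.
Shift C→4, D→4, E→6.
Schedule A@1, B@1, C@4, D@4, E@6: d1:7  d2:7  d3:7  d4:6  d5:6  d6:4  d7:4 — peak 7.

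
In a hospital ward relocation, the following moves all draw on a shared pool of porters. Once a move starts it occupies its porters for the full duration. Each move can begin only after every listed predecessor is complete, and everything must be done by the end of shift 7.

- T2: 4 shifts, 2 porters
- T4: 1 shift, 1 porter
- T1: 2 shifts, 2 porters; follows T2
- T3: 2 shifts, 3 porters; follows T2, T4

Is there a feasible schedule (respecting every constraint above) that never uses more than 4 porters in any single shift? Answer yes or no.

The minimum achievable peak is 5; 4 < 5, so no feasible schedule stays within the cap.

no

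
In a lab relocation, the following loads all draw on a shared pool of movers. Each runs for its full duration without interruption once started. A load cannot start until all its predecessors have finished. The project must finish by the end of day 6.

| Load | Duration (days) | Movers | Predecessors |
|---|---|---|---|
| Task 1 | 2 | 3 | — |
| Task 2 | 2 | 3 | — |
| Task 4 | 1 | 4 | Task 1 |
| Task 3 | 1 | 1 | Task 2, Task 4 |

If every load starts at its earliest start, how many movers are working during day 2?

At early start, day 2 has: Task 1, Task 2.
Demand: 3 + 3 = 6.

6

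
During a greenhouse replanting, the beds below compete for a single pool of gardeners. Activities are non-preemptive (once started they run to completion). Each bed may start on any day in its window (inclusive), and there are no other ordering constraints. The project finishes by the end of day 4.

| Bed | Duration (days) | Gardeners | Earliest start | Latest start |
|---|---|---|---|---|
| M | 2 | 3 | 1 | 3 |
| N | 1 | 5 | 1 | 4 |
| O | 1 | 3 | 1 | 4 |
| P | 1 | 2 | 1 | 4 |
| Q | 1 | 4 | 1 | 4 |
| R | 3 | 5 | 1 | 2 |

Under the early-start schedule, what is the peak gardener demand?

22

Early-start schedule: M@1, N@1, O@1, P@1, Q@1, R@1.
Load per day: day 1: 22, day 2: 8, day 3: 5, day 4: 0.
Peak is 22.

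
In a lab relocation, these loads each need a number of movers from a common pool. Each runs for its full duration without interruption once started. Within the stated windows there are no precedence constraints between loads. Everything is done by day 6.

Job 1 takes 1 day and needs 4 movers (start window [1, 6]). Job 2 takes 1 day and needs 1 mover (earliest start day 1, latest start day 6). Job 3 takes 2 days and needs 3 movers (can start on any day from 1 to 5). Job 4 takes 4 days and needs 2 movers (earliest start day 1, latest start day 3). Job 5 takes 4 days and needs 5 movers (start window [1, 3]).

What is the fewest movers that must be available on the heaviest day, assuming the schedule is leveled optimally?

7

Early-start (Job 1@1, Job 2@1, Job 3@1, Job 4@1, Job 5@1) gives peak 15: d1:15  d2:10  d3:7  d4:7  d5:0  d6:0.
Shift Job 2→2, Job 4→2, Job 5→3.
Schedule Job 1@1, Job 2@2, Job 3@1, Job 4@2, Job 5@3: d1:7  d2:6  d3:7  d4:7  d5:7  d6:5 — peak 7.
Total mover-days = 39 over 6 days ⇒ peak ≥ ⌈39/6⌉ = 7, so 7 is optimal.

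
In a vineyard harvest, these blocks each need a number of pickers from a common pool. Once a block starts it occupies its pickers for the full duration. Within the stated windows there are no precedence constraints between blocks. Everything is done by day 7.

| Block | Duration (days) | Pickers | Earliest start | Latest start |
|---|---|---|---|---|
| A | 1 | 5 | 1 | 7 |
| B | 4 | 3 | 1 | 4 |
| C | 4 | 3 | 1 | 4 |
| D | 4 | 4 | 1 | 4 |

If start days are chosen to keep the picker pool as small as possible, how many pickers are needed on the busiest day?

10

Early-start (A@1, B@1, C@1, D@1) gives peak 15: d1:15  d2:10  d3:10  d4:10  d5:0  d6:0  d7:0.
Shift C→2, D→2.
Schedule A@1, B@1, C@2, D@2: d1:8  d2:10  d3:10  d4:10  d5:7  d6:0  d7:0 — peak 10.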